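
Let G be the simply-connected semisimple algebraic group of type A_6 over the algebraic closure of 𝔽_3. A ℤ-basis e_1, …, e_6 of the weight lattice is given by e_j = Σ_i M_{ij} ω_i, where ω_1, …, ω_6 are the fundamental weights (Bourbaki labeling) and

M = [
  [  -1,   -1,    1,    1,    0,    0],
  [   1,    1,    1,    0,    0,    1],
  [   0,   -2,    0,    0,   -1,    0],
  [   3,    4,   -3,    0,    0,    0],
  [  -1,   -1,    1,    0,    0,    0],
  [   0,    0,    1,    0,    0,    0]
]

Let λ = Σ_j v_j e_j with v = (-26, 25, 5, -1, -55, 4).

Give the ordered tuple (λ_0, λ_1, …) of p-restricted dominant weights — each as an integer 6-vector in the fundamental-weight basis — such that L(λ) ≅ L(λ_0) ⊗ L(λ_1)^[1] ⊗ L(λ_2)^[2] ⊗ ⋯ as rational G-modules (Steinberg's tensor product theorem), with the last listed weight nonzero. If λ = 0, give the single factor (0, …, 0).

ω-coordinates c = M·v, v = (-26, 25, 5, -1, -55, 4):
  c_1 = (-1)·(-26) + (-1)·(25) + (1)·(5) + (1)·(-1) + (0)·(-55) + (0)·(4) = 5
  c_2 = (1)·(-26) + (1)·(25) + (1)·(5) + (0)·(-1) + (0)·(-55) + (1)·(4) = 8
  c_3 = (0)·(-26) + (-2)·(25) + (0)·(5) + (0)·(-1) + (-1)·(-55) + (0)·(4) = 5
  c_4 = (3)·(-26) + (4)·(25) + (-3)·(5) + (0)·(-1) + (0)·(-55) + (0)·(4) = 7
  c_5 = (-1)·(-26) + (-1)·(25) + (1)·(5) + (0)·(-1) + (0)·(-55) + (0)·(4) = 6
  c_6 = (0)·(-26) + (0)·(25) + (1)·(5) + (0)·(-1) + (0)·(-55) + (0)·(4) = 5
Base-3 expansion of each c_i:
  c_1 = 5 = 2·3^0 + 1·3^1
  c_2 = 8 = 2·3^0 + 2·3^1
  c_3 = 5 = 2·3^0 + 1·3^1
  c_4 = 7 = 1·3^0 + 2·3^1
  c_5 = 6 = 0·3^0 + 2·3^1
  c_6 = 5 = 2·3^0 + 1·3^1
Factor λ_0 = (2, 2, 2, 1, 0, 2)
Factor λ_1 = (1, 2, 1, 2, 2, 1)

((2, 2, 2, 1, 0, 2), (1, 2, 1, 2, 2, 1))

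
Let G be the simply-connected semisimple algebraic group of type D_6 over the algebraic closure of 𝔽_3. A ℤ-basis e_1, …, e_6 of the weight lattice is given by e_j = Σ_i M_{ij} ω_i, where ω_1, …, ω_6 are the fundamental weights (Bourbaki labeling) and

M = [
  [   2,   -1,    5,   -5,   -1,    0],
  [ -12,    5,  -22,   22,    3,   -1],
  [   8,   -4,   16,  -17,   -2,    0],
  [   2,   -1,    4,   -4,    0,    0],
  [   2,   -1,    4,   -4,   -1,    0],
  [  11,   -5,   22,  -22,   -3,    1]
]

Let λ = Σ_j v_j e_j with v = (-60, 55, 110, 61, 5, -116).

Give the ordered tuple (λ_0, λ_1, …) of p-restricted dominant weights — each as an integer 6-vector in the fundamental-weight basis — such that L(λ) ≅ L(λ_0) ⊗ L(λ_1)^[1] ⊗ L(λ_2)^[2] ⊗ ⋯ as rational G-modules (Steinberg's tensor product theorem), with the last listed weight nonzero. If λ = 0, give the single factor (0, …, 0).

In the fundamental-weight basis, λ has coordinates c = M·v (v = (-60, 55, 110, 61, 5, -116)):
  c_1 = (2)·(-60) + (-1)·(55) + (5)·(110) + (-5)·(61) + (-1)·(5) + (0)·(-116) = 65
  c_2 = (-12)·(-60) + (5)·(55) + (-22)·(110) + (22)·(61) + (3)·(5) + (-1)·(-116) = 48
  c_3 = (8)·(-60) + (-4)·(55) + (16)·(110) + (-17)·(61) + (-2)·(5) + (0)·(-116) = 13
  c_4 = (2)·(-60) + (-1)·(55) + (4)·(110) + (-4)·(61) + (0)·(5) + (0)·(-116) = 21
  c_5 = (2)·(-60) + (-1)·(55) + (4)·(110) + (-4)·(61) + (-1)·(5) + (0)·(-116) = 16
  c_6 = (11)·(-60) + (-5)·(55) + (22)·(110) + (-22)·(61) + (-3)·(5) + (1)·(-116) = 12
Expand coordinatewise in base 3:
  c_1 = 65 = 2·3^0 + 0·3^1 + 1·3^2 + 2·3^3
  c_2 = 48 = 0·3^0 + 1·3^1 + 2·3^2 + 1·3^3
  c_3 = 13 = 1·3^0 + 1·3^1 + 1·3^2
  c_4 = 21 = 0·3^0 + 1·3^1 + 2·3^2
  c_5 = 16 = 1·3^0 + 2·3^1 + 1·3^2
  c_6 = 12 = 0·3^0 + 1·3^1 + 1·3^2
λ_0 = (2, 0, 1, 0, 1, 0)
λ_1 = (0, 1, 1, 1, 2, 1)
λ_2 = (1, 2, 1, 2, 1, 1)
λ_3 = (2, 1, 0, 0, 0, 0)

((2, 0, 1, 0, 1, 0), (0, 1, 1, 1, 2, 1), (1, 2, 1, 2, 1, 1), (2, 1, 0, 0, 0, 0))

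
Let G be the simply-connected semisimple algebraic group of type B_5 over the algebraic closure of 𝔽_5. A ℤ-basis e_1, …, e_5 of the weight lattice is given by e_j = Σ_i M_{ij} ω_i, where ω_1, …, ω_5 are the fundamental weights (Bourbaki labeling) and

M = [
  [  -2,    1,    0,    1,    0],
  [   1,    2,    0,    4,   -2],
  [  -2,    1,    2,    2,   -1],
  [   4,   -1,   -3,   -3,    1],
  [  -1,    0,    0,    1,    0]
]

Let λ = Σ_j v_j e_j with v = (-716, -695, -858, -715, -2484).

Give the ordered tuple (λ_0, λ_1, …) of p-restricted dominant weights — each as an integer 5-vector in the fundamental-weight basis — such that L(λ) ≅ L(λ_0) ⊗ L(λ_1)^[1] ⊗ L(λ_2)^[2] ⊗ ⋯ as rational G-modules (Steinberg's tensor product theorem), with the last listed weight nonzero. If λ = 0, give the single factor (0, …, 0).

((2, 2, 0, 1, 1), (4, 0, 0, 3, 0), (0, 0, 3, 2, 0))

Converting to the ω-basis (c_i = row i of M dotted with v = (-716, -695, -858, -715, -2484)):
  c_1 = -2*-716 + 1*-695 + 0*-858 + 1*-715 + 0*-2484 = 22
  c_2 = 1*-716 + 2*-695 + 0*-858 + 4*-715 + -2*-2484 = 2
  c_3 = -2*-716 + 1*-695 + 2*-858 + 2*-715 + -1*-2484 = 75
  c_4 = 4*-716 + -1*-695 + -3*-858 + -3*-715 + 1*-2484 = 66
  c_5 = -1*-716 + 0*-695 + 0*-858 + 1*-715 + 0*-2484 = 1
Expand coordinatewise in base 5:
  c_1 = 22 = 2·5^0 + 4·5^1
  c_2 = 2 = 2·5^0
  c_3 = 75 = 0·5^0 + 0·5^1 + 3·5^2
  c_4 = 66 = 1·5^0 + 3·5^1 + 2·5^2
  c_5 = 1 = 1·5^0
Factor λ_0 = (2, 2, 0, 1, 1)
Factor λ_1 = (4, 0, 0, 3, 0)
Factor λ_2 = (0, 0, 3, 2, 0)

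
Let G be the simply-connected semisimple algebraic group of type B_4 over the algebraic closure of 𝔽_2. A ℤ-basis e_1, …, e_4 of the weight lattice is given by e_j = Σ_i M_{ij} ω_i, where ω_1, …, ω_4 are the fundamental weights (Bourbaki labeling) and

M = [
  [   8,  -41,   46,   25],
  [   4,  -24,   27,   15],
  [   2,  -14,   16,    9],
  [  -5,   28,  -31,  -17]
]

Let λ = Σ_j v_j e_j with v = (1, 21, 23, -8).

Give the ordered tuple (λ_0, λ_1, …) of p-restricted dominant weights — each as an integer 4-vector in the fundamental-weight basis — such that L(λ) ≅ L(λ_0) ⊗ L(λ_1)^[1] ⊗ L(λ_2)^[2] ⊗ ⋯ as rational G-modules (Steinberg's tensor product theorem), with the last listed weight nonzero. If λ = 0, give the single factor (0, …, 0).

ω-coordinates c = M·v, v = (1, 21, 23, -8):
  c_1 = 8·1 + (-41)·(21) + 46·23 + (25)·(-8) = 5
  c_2 = 4·1 + (-24)·(21) + 27·23 + (15)·(-8) = 1
  c_3 = 2·1 + (-14)·(21) + 16·23 + (9)·(-8) = 4
  c_4 = (-5)·(1) + 28·21 + (-31)·(23) + (-17)·(-8) = 6
Writing each c_i in base p = 2:
  c_1 = 5 = 1·2^0 + 0·2^1 + 1·2^2
  c_2 = 1 = 1·2^0
  c_3 = 4 = 0·2^0 + 0·2^1 + 1·2^2
  c_4 = 6 = 0·2^0 + 1·2^1 + 1·2^2
Factor λ_0 = (1, 1, 0, 0)
Factor λ_1 = (0, 0, 0, 1)
Factor λ_2 = (1, 0, 1, 1)

((1, 1, 0, 0), (0, 0, 0, 1), (1, 0, 1, 1))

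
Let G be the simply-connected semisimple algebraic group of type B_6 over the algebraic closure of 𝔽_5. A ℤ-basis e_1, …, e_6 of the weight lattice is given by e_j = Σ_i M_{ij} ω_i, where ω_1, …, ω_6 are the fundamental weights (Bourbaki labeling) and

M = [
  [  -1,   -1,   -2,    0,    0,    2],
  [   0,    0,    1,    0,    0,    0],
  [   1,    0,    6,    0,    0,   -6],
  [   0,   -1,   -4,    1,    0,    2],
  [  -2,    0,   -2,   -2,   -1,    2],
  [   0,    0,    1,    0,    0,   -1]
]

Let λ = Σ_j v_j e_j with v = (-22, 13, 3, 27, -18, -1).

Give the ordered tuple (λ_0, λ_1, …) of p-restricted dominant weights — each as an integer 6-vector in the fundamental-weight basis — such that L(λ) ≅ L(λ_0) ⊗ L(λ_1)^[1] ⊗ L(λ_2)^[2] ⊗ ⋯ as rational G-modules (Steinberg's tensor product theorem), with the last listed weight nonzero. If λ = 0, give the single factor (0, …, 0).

((1, 3, 2, 0, 0, 4),)

Converting to the ω-basis (c_i = row i of M dotted with v = (-22, 13, 3, 27, -18, -1)):
  c_1 = (-1)·(-22) + (-1)·(13) + (-2)·(3) + 0·27 + (0)·(-18) + (2)·(-1) = 1
  c_2 = (0)·(-22) + 0·13 + 1·3 + 0·27 + (0)·(-18) + (0)·(-1) = 3
  c_3 = (1)·(-22) + 0·13 + 6·3 + 0·27 + (0)·(-18) + (-6)·(-1) = 2
  c_4 = (0)·(-22) + (-1)·(13) + (-4)·(3) + 1·27 + (0)·(-18) + (2)·(-1) = 0
  c_5 = (-2)·(-22) + 0·13 + (-2)·(3) + (-2)·(27) + (-1)·(-18) + (2)·(-1) = 0
  c_6 = (0)·(-22) + 0·13 + 1·3 + 0·27 + (0)·(-18) + (-1)·(-1) = 4
p = 5; digits c_i = Σ_j d_{ij}·5^j, 0 ≤ d_{ij} < 5:
  c_1 = 1 = 1·5^0
  c_2 = 3 = 3·5^0
  c_3 = 2 = 2·5^0
  c_4 = 0
  c_5 = 0
  c_6 = 4 = 4·5^0
Factor λ_0 = (1, 3, 2, 0, 0, 4)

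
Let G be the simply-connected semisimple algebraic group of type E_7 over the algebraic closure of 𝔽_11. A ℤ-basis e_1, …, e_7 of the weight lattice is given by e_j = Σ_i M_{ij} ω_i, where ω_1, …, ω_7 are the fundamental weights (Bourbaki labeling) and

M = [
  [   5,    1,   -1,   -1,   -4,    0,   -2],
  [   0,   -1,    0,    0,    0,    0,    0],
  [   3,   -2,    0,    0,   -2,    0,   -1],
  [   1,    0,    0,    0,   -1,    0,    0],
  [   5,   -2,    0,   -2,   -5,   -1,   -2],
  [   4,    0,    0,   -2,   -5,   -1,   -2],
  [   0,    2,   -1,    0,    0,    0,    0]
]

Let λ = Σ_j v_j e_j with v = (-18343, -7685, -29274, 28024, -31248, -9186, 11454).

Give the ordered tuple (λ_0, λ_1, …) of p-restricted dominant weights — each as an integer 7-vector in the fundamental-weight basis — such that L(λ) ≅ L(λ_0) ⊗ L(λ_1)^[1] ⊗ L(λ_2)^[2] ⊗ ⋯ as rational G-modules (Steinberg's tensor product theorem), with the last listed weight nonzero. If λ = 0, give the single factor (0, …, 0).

((7, 7, 9, 2, 5, 8, 0), (5, 5, 0, 7, 7, 2, 10), (10, 8, 6, 7, 6, 9, 4), (2, 5, 8, 9, 7, 9, 10))

Converting to the ω-basis (c_i = row i of M dotted with v = (-18343, -7685, -29274, 28024, -31248, -9186, 11454)):
  c_1 = (5)·(-18343) + (1)·(-7685) + (-1)·(-29274) + (-1)·(28024) + (-4)·(-31248) + (0)·(-9186) + (-2)·(11454) = 3934
  c_2 = (0)·(-18343) + (-1)·(-7685) + (0)·(-29274) + (0)·(28024) + (0)·(-31248) + (0)·(-9186) + (0)·(11454) = 7685
  c_3 = (3)·(-18343) + (-2)·(-7685) + (0)·(-29274) + (0)·(28024) + (-2)·(-31248) + (0)·(-9186) + (-1)·(11454) = 11383
  c_4 = (1)·(-18343) + (0)·(-7685) + (0)·(-29274) + (0)·(28024) + (-1)·(-31248) + (0)·(-9186) + (0)·(11454) = 12905
  c_5 = (5)·(-18343) + (-2)·(-7685) + (0)·(-29274) + (-2)·(28024) + (-5)·(-31248) + (-1)·(-9186) + (-2)·(11454) = 10125
  c_6 = (4)·(-18343) + (0)·(-7685) + (0)·(-29274) + (-2)·(28024) + (-5)·(-31248) + (-1)·(-9186) + (-2)·(11454) = 13098
  c_7 = (0)·(-18343) + (2)·(-7685) + (-1)·(-29274) + (0)·(28024) + (0)·(-31248) + (0)·(-9186) + (0)·(11454) = 13904
Base-11 expansion of each c_i:
  c_1 = 3934 = 7·11^0 + 5·11^1 + 10·11^2 + 2·11^3
  c_2 = 7685 = 7·11^0 + 5·11^1 + 8·11^2 + 5·11^3
  c_3 = 11383 = 9·11^0 + 0·11^1 + 6·11^2 + 8·11^3
  c_4 = 12905 = 2·11^0 + 7·11^1 + 7·11^2 + 9·11^3
  c_5 = 10125 = 5·11^0 + 7·11^1 + 6·11^2 + 7·11^3
  c_6 = 13098 = 8·11^0 + 2·11^1 + 9·11^2 + 9·11^3
  c_7 = 13904 = 0·11^0 + 10·11^1 + 4·11^2 + 10·11^3
Factor λ_0 = (7, 7, 9, 2, 5, 8, 0)
Factor λ_1 = (5, 5, 0, 7, 7, 2, 10)
Factor λ_2 = (10, 8, 6, 7, 6, 9, 4)
Factor λ_3 = (2, 5, 8, 9, 7, 9, 10)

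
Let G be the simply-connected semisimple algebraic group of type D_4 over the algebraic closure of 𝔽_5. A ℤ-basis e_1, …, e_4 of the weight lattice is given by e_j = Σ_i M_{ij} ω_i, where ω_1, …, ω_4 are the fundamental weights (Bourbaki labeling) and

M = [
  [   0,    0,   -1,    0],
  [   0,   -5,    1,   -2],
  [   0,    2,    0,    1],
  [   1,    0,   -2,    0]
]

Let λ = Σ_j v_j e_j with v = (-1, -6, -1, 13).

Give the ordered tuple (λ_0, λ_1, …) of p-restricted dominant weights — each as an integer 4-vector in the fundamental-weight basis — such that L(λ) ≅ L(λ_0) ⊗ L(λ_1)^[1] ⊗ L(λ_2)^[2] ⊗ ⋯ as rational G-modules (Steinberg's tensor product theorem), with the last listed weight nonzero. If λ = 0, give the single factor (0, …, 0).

((1, 3, 1, 1),)

ω-coordinates c = M·v, v = (-1, -6, -1, 13):
  c_1 = (0)·(-1) + (0)·(-6) + (-1)·(-1) + 0·13 = 1
  c_2 = (0)·(-1) + (-5)·(-6) + (1)·(-1) + (-2)·(13) = 3
  c_3 = (0)·(-1) + (2)·(-6) + (0)·(-1) + 1·13 = 1
  c_4 = (1)·(-1) + (0)·(-6) + (-2)·(-1) + 0·13 = 1
Writing each c_i in base p = 5:
  c_1 = 1 = 1·5^0
  c_2 = 3 = 3·5^0
  c_3 = 1 = 1·5^0
  c_4 = 1 = 1·5^0
p-restricted factor λ_0 = (1, 3, 1, 1)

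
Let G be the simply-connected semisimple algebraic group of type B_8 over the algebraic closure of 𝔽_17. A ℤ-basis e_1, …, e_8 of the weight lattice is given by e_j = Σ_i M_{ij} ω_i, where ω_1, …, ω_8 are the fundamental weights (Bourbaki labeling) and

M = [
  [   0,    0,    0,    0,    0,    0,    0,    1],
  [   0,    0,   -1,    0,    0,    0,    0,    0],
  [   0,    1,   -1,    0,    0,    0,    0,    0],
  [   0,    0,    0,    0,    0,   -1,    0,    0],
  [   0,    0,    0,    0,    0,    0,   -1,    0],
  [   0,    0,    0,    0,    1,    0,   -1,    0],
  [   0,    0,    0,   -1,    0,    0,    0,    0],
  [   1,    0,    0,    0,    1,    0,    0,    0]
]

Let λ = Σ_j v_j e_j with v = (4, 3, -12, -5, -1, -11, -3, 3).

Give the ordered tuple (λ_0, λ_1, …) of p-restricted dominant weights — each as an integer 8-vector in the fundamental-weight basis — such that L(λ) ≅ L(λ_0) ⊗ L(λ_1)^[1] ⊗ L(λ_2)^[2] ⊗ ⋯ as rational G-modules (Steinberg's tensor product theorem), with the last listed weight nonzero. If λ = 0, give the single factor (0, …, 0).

((3, 12, 15, 11, 3, 2, 5, 3),)

In the fundamental-weight basis, λ has coordinates c = M·v (v = (4, 3, -12, -5, -1, -11, -3, 3)):
  c_1 = (0)·(4) + (0)·(3) + (0)·(-12) + (0)·(-5) + (0)·(-1) + (0)·(-11) + (0)·(-3) + (1)·(3) = 3
  c_2 = (0)·(4) + (0)·(3) + (-1)·(-12) + (0)·(-5) + (0)·(-1) + (0)·(-11) + (0)·(-3) + (0)·(3) = 12
  c_3 = (0)·(4) + (1)·(3) + (-1)·(-12) + (0)·(-5) + (0)·(-1) + (0)·(-11) + (0)·(-3) + (0)·(3) = 15
  c_4 = (0)·(4) + (0)·(3) + (0)·(-12) + (0)·(-5) + (0)·(-1) + (-1)·(-11) + (0)·(-3) + (0)·(3) = 11
  c_5 = (0)·(4) + (0)·(3) + (0)·(-12) + (0)·(-5) + (0)·(-1) + (0)·(-11) + (-1)·(-3) + (0)·(3) = 3
  c_6 = (0)·(4) + (0)·(3) + (0)·(-12) + (0)·(-5) + (1)·(-1) + (0)·(-11) + (-1)·(-3) + (0)·(3) = 2
  c_7 = (0)·(4) + (0)·(3) + (0)·(-12) + (-1)·(-5) + (0)·(-1) + (0)·(-11) + (0)·(-3) + (0)·(3) = 5
  c_8 = (1)·(4) + (0)·(3) + (0)·(-12) + (0)·(-5) + (1)·(-1) + (0)·(-11) + (0)·(-3) + (0)·(3) = 3
Expand coordinatewise in base 17:
  c_1 = 3 = 3·17^0
  c_2 = 12 = 12·17^0
  c_3 = 15 = 15·17^0
  c_4 = 11 = 11·17^0
  c_5 = 3 = 3·17^0
  c_6 = 2 = 2·17^0
  c_7 = 5 = 5·17^0
  c_8 = 3 = 3·17^0
λ_0 = (3, 12, 15, 11, 3, 2, 5, 3)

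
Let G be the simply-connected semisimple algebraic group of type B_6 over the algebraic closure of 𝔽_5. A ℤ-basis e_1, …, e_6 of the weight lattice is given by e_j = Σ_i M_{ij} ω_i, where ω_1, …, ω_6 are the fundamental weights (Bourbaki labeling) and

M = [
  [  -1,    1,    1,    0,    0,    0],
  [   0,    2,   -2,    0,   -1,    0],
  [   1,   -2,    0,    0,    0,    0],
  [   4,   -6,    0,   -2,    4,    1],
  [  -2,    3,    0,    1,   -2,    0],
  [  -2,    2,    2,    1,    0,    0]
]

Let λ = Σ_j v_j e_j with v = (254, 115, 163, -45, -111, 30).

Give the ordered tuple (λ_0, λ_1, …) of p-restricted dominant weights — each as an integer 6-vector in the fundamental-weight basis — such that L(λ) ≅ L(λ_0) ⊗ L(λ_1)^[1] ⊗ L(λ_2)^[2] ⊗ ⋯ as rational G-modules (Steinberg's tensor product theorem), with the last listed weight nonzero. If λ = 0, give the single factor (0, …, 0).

Converting to the ω-basis (c_i = row i of M dotted with v = (254, 115, 163, -45, -111, 30)):
  c_1 = (-1)·(254) + (1)·(115) + (1)·(163) + (0)·(-45) + (0)·(-111) + (0)·(30) = 24
  c_2 = (0)·(254) + (2)·(115) + (-2)·(163) + (0)·(-45) + (-1)·(-111) + (0)·(30) = 15
  c_3 = (1)·(254) + (-2)·(115) + (0)·(163) + (0)·(-45) + (0)·(-111) + (0)·(30) = 24
  c_4 = (4)·(254) + (-6)·(115) + (0)·(163) + (-2)·(-45) + (4)·(-111) + (1)·(30) = 2
  c_5 = (-2)·(254) + (3)·(115) + (0)·(163) + (1)·(-45) + (-2)·(-111) + (0)·(30) = 14
  c_6 = (-2)·(254) + (2)·(115) + (2)·(163) + (1)·(-45) + (0)·(-111) + (0)·(30) = 3
Writing each c_i in base p = 5:
  c_1 = 24 = 4·5^0 + 4·5^1
  c_2 = 15 = 0·5^0 + 3·5^1
  c_3 = 24 = 4·5^0 + 4·5^1
  c_4 = 2 = 2·5^0
  c_5 = 14 = 4·5^0 + 2·5^1
  c_6 = 3 = 3·5^0
p-restricted factor λ_0 = (4, 0, 4, 2, 4, 3)
p-restricted factor λ_1 = (4, 3, 4, 0, 2, 0)

((4, 0, 4, 2, 4, 3), (4, 3, 4, 0, 2, 0))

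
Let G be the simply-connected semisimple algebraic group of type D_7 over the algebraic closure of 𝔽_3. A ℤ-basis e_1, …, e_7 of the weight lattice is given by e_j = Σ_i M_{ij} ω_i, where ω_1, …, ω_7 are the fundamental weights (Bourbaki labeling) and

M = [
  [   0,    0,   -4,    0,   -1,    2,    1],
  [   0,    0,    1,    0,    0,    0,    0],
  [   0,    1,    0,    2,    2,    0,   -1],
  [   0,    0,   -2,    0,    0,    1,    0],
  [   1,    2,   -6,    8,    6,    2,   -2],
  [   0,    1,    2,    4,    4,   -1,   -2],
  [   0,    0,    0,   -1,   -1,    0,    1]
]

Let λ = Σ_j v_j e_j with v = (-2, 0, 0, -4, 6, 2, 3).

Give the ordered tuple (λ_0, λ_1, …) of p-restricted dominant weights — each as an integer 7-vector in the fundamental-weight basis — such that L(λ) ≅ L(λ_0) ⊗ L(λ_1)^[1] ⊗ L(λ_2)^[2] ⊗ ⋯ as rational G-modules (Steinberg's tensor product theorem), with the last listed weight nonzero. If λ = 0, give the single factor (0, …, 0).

Compute c_i = Σ_j M_{ij} v_j with v = (-2, 0, 0, -4, 6, 2, 3):
  c_1 = (0)·(-2) + 0·0 + (-4)·(0) + (0)·(-4) + (-1)·(6) + 2·2 + 1·3 = 1
  c_2 = (0)·(-2) + 0·0 + 1·0 + (0)·(-4) + 0·6 + 0·2 + 0·3 = 0
  c_3 = (0)·(-2) + 1·0 + 0·0 + (2)·(-4) + 2·6 + 0·2 + (-1)·(3) = 1
  c_4 = (0)·(-2) + 0·0 + (-2)·(0) + (0)·(-4) + 0·6 + 1·2 + 0·3 = 2
  c_5 = (1)·(-2) + 2·0 + (-6)·(0) + (8)·(-4) + 6·6 + 2·2 + (-2)·(3) = 0
  c_6 = (0)·(-2) + 1·0 + 2·0 + (4)·(-4) + 4·6 + (-1)·(2) + (-2)·(3) = 0
  c_7 = (0)·(-2) + 0·0 + 0·0 + (-1)·(-4) + (-1)·(6) + 0·2 + 1·3 = 1
Base-3 expansion of each c_i:
  c_1 = 1 = 1·3^0
  c_2 = 0
  c_3 = 1 = 1·3^0
  c_4 = 2 = 2·3^0
  c_5 = 0
  c_6 = 0
  c_7 = 1 = 1·3^0
Factor λ_0 = (1, 0, 1, 2, 0, 0, 1)

((1, 0, 1, 2, 0, 0, 1),)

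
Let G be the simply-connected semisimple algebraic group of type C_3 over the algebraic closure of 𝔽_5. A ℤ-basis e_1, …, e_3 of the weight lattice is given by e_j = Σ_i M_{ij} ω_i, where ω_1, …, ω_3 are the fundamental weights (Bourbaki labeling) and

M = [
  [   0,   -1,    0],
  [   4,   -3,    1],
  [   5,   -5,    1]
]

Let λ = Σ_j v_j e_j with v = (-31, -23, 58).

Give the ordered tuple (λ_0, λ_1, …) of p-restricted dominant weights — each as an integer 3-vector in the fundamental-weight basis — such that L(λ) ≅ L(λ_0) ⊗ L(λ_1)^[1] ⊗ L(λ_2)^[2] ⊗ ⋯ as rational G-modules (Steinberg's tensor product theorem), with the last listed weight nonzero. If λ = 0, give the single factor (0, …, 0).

In the fundamental-weight basis, λ has coordinates c = M·v (v = (-31, -23, 58)):
  c_1 = (0)·(-31) + (-1)·(-23) + 0·58 = 23
  c_2 = (4)·(-31) + (-3)·(-23) + 1·58 = 3
  c_3 = (5)·(-31) + (-5)·(-23) + 1·58 = 18
Writing each c_i in base p = 5:
  c_1 = 23 = 3·5^0 + 4·5^1
  c_2 = 3 = 3·5^0
  c_3 = 18 = 3·5^0 + 3·5^1
Factor λ_0 = (3, 3, 3)
Factor λ_1 = (4, 0, 3)

((3, 3, 3), (4, 0, 3))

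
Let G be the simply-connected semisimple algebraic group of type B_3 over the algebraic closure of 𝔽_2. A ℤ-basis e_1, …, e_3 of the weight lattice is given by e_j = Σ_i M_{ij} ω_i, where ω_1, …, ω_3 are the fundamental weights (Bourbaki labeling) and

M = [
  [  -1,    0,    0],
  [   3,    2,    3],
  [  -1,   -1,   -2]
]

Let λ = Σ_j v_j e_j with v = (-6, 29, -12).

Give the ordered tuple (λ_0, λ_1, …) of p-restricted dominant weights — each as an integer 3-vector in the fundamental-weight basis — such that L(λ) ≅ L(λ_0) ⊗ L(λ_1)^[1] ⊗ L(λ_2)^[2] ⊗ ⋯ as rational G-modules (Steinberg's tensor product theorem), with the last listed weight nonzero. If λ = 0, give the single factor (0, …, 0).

Converting to the ω-basis (c_i = row i of M dotted with v = (-6, 29, -12)):
  c_1 = -1*-6 + 0*29 + 0*-12 = 6
  c_2 = 3*-6 + 2*29 + 3*-12 = 4
  c_3 = -1*-6 + -1*29 + -2*-12 = 1
p = 2; digits c_i = Σ_j d_{ij}·2^j, 0 ≤ d_{ij} < 2:
  c_1 = 6 = 0·2^0 + 1·2^1 + 1·2^2
  c_2 = 4 = 0·2^0 + 0·2^1 + 1·2^2
  c_3 = 1 = 1·2^0
λ_0 = (0, 0, 1)
λ_1 = (1, 0, 0)
λ_2 = (1, 1, 0)

((0, 0, 1), (1, 0, 0), (1, 1, 0))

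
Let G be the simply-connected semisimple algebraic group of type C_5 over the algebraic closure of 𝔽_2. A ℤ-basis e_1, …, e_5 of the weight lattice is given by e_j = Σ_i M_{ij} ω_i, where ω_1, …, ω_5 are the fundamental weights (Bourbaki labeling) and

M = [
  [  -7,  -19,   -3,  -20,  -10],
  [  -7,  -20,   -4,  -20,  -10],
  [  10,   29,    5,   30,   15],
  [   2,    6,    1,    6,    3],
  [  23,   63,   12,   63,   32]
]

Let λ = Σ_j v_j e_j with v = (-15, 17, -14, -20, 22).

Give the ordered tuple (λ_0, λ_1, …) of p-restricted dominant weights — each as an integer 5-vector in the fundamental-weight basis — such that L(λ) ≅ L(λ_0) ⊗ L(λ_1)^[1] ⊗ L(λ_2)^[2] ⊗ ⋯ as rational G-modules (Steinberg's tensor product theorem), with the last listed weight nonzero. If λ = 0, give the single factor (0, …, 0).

Converting to the ω-basis (c_i = row i of M dotted with v = (-15, 17, -14, -20, 22)):
  c_1 = (-7)·(-15) + (-19)·(17) + (-3)·(-14) + (-20)·(-20) + (-10)·(22) = 4
  c_2 = (-7)·(-15) + (-20)·(17) + (-4)·(-14) + (-20)·(-20) + (-10)·(22) = 1
  c_3 = (10)·(-15) + 29·17 + (5)·(-14) + (30)·(-20) + 15·22 = 3
  c_4 = (2)·(-15) + 6·17 + (1)·(-14) + (6)·(-20) + 3·22 = 4
  c_5 = (23)·(-15) + 63·17 + (12)·(-14) + (63)·(-20) + 32·22 = 2
Base-2 expansion of each c_i:
  c_1 = 4 = 0·2^0 + 0·2^1 + 1·2^2
  c_2 = 1 = 1·2^0
  c_3 = 3 = 1·2^0 + 1·2^1
  c_4 = 4 = 0·2^0 + 0·2^1 + 1·2^2
  c_5 = 2 = 0·2^0 + 1·2^1
p-restricted factor λ_0 = (0, 1, 1, 0, 0)
p-restricted factor λ_1 = (0, 0, 1, 0, 1)
p-restricted factor λ_2 = (1, 0, 0, 1, 0)

((0, 1, 1, 0, 0), (0, 0, 1, 0, 1), (1, 0, 0, 1, 0))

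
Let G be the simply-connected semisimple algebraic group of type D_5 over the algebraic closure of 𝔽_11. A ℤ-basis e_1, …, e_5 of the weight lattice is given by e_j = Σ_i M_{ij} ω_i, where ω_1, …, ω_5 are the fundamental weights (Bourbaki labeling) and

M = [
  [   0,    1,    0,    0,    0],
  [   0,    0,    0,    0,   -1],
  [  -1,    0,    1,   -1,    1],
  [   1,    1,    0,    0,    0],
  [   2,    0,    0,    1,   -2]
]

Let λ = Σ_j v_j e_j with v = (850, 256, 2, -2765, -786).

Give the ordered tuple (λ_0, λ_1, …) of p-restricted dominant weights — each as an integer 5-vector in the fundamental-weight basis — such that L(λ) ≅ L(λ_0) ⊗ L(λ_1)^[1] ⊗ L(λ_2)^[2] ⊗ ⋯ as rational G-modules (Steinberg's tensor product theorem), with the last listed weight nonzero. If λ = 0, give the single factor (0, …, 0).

ω-coordinates c = M·v, v = (850, 256, 2, -2765, -786):
  c_1 = 0*850 + 1*256 + 0*2 + 0*-2765 + 0*-786 = 256
  c_2 = 0*850 + 0*256 + 0*2 + 0*-2765 + -1*-786 = 786
  c_3 = -1*850 + 0*256 + 1*2 + -1*-2765 + 1*-786 = 1131
  c_4 = 1*850 + 1*256 + 0*2 + 0*-2765 + 0*-786 = 1106
  c_5 = 2*850 + 0*256 + 0*2 + 1*-2765 + -2*-786 = 507
Writing each c_i in base p = 11:
  c_1 = 256 = 3·11^0 + 1·11^1 + 2·11^2
  c_2 = 786 = 5·11^0 + 5·11^1 + 6·11^2
  c_3 = 1131 = 9·11^0 + 3·11^1 + 9·11^2
  c_4 = 1106 = 6·11^0 + 1·11^1 + 9·11^2
  c_5 = 507 = 1·11^0 + 2·11^1 + 4·11^2
p-restricted factor λ_0 = (3, 5, 9, 6, 1)
p-restricted factor λ_1 = (1, 5, 3, 1, 2)
p-restricted factor λ_2 = (2, 6, 9, 9, 4)

((3, 5, 9, 6, 1), (1, 5, 3, 1, 2), (2, 6, 9, 9, 4))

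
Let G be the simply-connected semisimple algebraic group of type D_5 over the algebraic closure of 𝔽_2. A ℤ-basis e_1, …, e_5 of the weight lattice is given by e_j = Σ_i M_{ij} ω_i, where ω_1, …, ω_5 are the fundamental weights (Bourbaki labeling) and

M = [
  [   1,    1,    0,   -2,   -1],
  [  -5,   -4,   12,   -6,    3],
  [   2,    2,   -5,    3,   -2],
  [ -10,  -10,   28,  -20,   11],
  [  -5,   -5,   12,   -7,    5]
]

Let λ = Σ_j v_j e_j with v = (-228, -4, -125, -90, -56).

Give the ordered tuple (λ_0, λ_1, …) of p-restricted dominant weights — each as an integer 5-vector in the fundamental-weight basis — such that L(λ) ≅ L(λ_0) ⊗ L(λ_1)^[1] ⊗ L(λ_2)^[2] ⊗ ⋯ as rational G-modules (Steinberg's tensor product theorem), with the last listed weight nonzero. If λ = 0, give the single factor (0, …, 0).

((0, 0, 1, 0, 0), (0, 0, 1, 0, 1), (1, 1, 0, 1, 0), (0, 1, 0, 0, 1), (0, 1, 0, 0, 0))

ω-coordinates c = M·v, v = (-228, -4, -125, -90, -56):
  c_1 = (1)·(-228) + (1)·(-4) + (0)·(-125) + (-2)·(-90) + (-1)·(-56) = 4
  c_2 = (-5)·(-228) + (-4)·(-4) + (12)·(-125) + (-6)·(-90) + (3)·(-56) = 28
  c_3 = (2)·(-228) + (2)·(-4) + (-5)·(-125) + (3)·(-90) + (-2)·(-56) = 3
  c_4 = (-10)·(-228) + (-10)·(-4) + (28)·(-125) + (-20)·(-90) + (11)·(-56) = 4
  c_5 = (-5)·(-228) + (-5)·(-4) + (12)·(-125) + (-7)·(-90) + (5)·(-56) = 10
Writing each c_i in base p = 2:
  c_1 = 4 = 0·2^0 + 0·2^1 + 1·2^2
  c_2 = 28 = 0·2^0 + 0·2^1 + 1·2^2 + 1·2^3 + 1·2^4
  c_3 = 3 = 1·2^0 + 1·2^1
  c_4 = 4 = 0·2^0 + 0·2^1 + 1·2^2
  c_5 = 10 = 0·2^0 + 1·2^1 + 0·2^2 + 1·2^3
Factor λ_0 = (0, 0, 1, 0, 0)
Factor λ_1 = (0, 0, 1, 0, 1)
Factor λ_2 = (1, 1, 0, 1, 0)
Factor λ_3 = (0, 1, 0, 0, 1)
Factor λ_4 = (0, 1, 0, 0, 0)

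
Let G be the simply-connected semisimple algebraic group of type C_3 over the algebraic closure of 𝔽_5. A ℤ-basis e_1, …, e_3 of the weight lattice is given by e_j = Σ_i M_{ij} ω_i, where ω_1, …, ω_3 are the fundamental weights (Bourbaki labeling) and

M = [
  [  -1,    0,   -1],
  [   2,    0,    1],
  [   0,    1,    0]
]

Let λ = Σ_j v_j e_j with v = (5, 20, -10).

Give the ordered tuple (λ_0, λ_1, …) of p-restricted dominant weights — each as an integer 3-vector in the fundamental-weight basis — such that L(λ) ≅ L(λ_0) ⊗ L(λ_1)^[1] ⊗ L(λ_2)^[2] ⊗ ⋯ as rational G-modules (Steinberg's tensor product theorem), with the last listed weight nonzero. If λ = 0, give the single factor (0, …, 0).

Change of basis e → ω: c = M·v where v = (5, 20, -10):
  c_1 = (-1)·(5) + 0·20 + (-1)·(-10) = 5
  c_2 = 2·5 + 0·20 + (1)·(-10) = 0
  c_3 = 0·5 + 1·20 + (0)·(-10) = 20
Writing each c_i in base p = 5:
  c_1 = 5 = 0·5^0 + 1·5^1
  c_2 = 0
  c_3 = 20 = 0·5^0 + 4·5^1
λ_0 = (0, 0, 0)
λ_1 = (1, 0, 4)

((0, 0, 0), (1, 0, 4))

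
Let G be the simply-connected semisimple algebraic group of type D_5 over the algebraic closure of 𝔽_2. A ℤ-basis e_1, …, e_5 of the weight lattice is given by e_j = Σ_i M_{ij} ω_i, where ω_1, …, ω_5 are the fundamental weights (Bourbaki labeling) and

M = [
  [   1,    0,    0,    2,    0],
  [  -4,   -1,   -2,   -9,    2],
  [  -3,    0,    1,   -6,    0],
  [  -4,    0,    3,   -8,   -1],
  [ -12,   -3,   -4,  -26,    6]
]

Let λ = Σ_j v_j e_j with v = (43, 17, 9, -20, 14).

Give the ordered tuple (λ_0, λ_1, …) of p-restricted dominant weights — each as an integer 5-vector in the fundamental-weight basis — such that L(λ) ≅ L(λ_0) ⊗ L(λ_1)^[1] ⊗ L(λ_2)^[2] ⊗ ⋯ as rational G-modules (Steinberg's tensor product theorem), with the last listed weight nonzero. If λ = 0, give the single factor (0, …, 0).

Change of basis e → ω: c = M·v where v = (43, 17, 9, -20, 14):
  c_1 = (1)·(43) + (0)·(17) + (0)·(9) + (2)·(-20) + (0)·(14) = 3
  c_2 = (-4)·(43) + (-1)·(17) + (-2)·(9) + (-9)·(-20) + (2)·(14) = 1
  c_3 = (-3)·(43) + (0)·(17) + (1)·(9) + (-6)·(-20) + (0)·(14) = 0
  c_4 = (-4)·(43) + (0)·(17) + (3)·(9) + (-8)·(-20) + (-1)·(14) = 1
  c_5 = (-12)·(43) + (-3)·(17) + (-4)·(9) + (-26)·(-20) + (6)·(14) = 1
Expand coordinatewise in base 2:
  c_1 = 3 = 1·2^0 + 1·2^1
  c_2 = 1 = 1·2^0
  c_3 = 0
  c_4 = 1 = 1·2^0
  c_5 = 1 = 1·2^0
p-restricted factor λ_0 = (1, 1, 0, 1, 1)
p-restricted factor λ_1 = (1, 0, 0, 0, 0)

((1, 1, 0, 1, 1), (1, 0, 0, 0, 0))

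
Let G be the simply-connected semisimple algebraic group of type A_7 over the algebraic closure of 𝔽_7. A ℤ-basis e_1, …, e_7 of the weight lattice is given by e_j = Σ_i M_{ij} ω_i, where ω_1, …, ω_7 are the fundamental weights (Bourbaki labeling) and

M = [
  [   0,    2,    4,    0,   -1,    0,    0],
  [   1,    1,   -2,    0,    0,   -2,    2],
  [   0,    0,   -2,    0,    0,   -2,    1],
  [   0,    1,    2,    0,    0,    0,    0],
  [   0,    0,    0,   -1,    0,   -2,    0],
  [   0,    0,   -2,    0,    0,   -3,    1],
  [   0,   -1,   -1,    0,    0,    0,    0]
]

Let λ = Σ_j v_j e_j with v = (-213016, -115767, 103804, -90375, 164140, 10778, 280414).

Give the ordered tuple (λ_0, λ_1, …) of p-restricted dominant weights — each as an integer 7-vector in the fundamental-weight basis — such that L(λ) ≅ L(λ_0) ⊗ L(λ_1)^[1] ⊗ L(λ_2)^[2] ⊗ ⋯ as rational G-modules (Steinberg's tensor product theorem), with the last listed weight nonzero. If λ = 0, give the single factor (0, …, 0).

In the fundamental-weight basis, λ has coordinates c = M·v (v = (-213016, -115767, 103804, -90375, 164140, 10778, 280414)):
  c_1 = (0)·(-213016) + (2)·(-115767) + (4)·(103804) + (0)·(-90375) + (-1)·(164140) + (0)·(10778) + (0)·(280414) = 19542
  c_2 = (1)·(-213016) + (1)·(-115767) + (-2)·(103804) + (0)·(-90375) + (0)·(164140) + (-2)·(10778) + (2)·(280414) = 2881
  c_3 = (0)·(-213016) + (0)·(-115767) + (-2)·(103804) + (0)·(-90375) + (0)·(164140) + (-2)·(10778) + (1)·(280414) = 51250
  c_4 = (0)·(-213016) + (1)·(-115767) + (2)·(103804) + (0)·(-90375) + (0)·(164140) + (0)·(10778) + (0)·(280414) = 91841
  c_5 = (0)·(-213016) + (0)·(-115767) + (0)·(103804) + (-1)·(-90375) + (0)·(164140) + (-2)·(10778) + (0)·(280414) = 68819
  c_6 = (0)·(-213016) + (0)·(-115767) + (-2)·(103804) + (0)·(-90375) + (0)·(164140) + (-3)·(10778) + (1)·(280414) = 40472
  c_7 = (0)·(-213016) + (-1)·(-115767) + (-1)·(103804) + (0)·(-90375) + (0)·(164140) + (0)·(10778) + (0)·(280414) = 11963
Base-7 expansion of each c_i:
  c_1 = 19542 = 5·7^0 + 5·7^1 + 6·7^2 + 0·7^3 + 1·7^4 + 1·7^5
  c_2 = 2881 = 4·7^0 + 5·7^1 + 2·7^2 + 1·7^3 + 1·7^4
  c_3 = 51250 = 3·7^0 + 6·7^1 + 2·7^2 + 2·7^3 + 0·7^4 + 3·7^5
  c_4 = 91841 = 1·7^0 + 2·7^1 + 5·7^2 + 1·7^3 + 3·7^4 + 5·7^5
  c_5 = 68819 = 2·7^0 + 3·7^1 + 4·7^2 + 4·7^3 + 0·7^4 + 4·7^5
  c_6 = 40472 = 5·7^0 + 6·7^1 + 6·7^2 + 5·7^3 + 2·7^4 + 2·7^5
  c_7 = 11963 = 0·7^0 + 1·7^1 + 6·7^2 + 6·7^3 + 4·7^4
Factor λ_0 = (5, 4, 3, 1, 2, 5, 0)
Factor λ_1 = (5, 5, 6, 2, 3, 6, 1)
Factor λ_2 = (6, 2, 2, 5, 4, 6, 6)
Factor λ_3 = (0, 1, 2, 1, 4, 5, 6)
Factor λ_4 = (1, 1, 0, 3, 0, 2, 4)
Factor λ_5 = (1, 0, 3, 5, 4, 2, 0)

((5, 4, 3, 1, 2, 5, 0), (5, 5, 6, 2, 3, 6, 1), (6, 2, 2, 5, 4, 6, 6), (0, 1, 2, 1, 4, 5, 6), (1, 1, 0, 3, 0, 2, 4), (1, 0, 3, 5, 4, 2, 0))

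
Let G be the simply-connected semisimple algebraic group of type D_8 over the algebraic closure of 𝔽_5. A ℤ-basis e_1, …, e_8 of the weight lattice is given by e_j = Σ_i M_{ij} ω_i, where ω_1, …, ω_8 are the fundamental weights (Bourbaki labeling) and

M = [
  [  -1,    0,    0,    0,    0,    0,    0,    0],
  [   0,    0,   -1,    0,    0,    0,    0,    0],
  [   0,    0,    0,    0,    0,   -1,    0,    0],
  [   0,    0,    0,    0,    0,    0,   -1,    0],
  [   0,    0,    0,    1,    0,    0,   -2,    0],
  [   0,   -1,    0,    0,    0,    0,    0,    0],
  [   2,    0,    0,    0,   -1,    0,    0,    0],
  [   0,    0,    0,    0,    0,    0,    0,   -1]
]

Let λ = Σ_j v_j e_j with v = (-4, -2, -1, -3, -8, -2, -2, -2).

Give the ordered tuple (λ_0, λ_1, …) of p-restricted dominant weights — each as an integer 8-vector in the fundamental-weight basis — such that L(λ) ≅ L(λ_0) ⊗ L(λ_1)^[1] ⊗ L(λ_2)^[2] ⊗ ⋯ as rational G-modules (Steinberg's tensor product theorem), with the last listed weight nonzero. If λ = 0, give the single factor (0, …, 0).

((4, 1, 2, 2, 1, 2, 0, 2),)

In the fundamental-weight basis, λ has coordinates c = M·v (v = (-4, -2, -1, -3, -8, -2, -2, -2)):
  c_1 = (-1)·(-4) + (0)·(-2) + (0)·(-1) + (0)·(-3) + (0)·(-8) + (0)·(-2) + (0)·(-2) + (0)·(-2) = 4
  c_2 = (0)·(-4) + (0)·(-2) + (-1)·(-1) + (0)·(-3) + (0)·(-8) + (0)·(-2) + (0)·(-2) + (0)·(-2) = 1
  c_3 = (0)·(-4) + (0)·(-2) + (0)·(-1) + (0)·(-3) + (0)·(-8) + (-1)·(-2) + (0)·(-2) + (0)·(-2) = 2
  c_4 = (0)·(-4) + (0)·(-2) + (0)·(-1) + (0)·(-3) + (0)·(-8) + (0)·(-2) + (-1)·(-2) + (0)·(-2) = 2
  c_5 = (0)·(-4) + (0)·(-2) + (0)·(-1) + (1)·(-3) + (0)·(-8) + (0)·(-2) + (-2)·(-2) + (0)·(-2) = 1
  c_6 = (0)·(-4) + (-1)·(-2) + (0)·(-1) + (0)·(-3) + (0)·(-8) + (0)·(-2) + (0)·(-2) + (0)·(-2) = 2
  c_7 = (2)·(-4) + (0)·(-2) + (0)·(-1) + (0)·(-3) + (-1)·(-8) + (0)·(-2) + (0)·(-2) + (0)·(-2) = 0
  c_8 = (0)·(-4) + (0)·(-2) + (0)·(-1) + (0)·(-3) + (0)·(-8) + (0)·(-2) + (0)·(-2) + (-1)·(-2) = 2
Writing each c_i in base p = 5:
  c_1 = 4 = 4·5^0
  c_2 = 1 = 1·5^0
  c_3 = 2 = 2·5^0
  c_4 = 2 = 2·5^0
  c_5 = 1 = 1·5^0
  c_6 = 2 = 2·5^0
  c_7 = 0
  c_8 = 2 = 2·5^0
p-restricted factor λ_0 = (4, 1, 2, 2, 1, 2, 0, 2)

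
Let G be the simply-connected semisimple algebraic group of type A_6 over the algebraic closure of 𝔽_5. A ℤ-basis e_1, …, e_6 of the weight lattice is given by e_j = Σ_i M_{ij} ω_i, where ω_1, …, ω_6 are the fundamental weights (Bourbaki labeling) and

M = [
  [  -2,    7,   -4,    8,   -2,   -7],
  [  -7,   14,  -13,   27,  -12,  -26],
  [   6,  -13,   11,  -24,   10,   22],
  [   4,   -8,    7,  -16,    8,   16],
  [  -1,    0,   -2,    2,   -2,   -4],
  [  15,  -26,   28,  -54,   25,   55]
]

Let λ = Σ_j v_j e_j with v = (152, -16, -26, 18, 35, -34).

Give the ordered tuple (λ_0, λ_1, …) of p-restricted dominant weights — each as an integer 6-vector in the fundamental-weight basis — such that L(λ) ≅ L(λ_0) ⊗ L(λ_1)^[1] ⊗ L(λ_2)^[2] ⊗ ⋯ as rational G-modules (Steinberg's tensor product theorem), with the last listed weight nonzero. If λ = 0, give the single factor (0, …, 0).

Compute c_i = Σ_j M_{ij} v_j with v = (152, -16, -26, 18, 35, -34):
  c_1 = -2*152 + 7*-16 + -4*-26 + 8*18 + -2*35 + -7*-34 = 0
  c_2 = -7*152 + 14*-16 + -13*-26 + 27*18 + -12*35 + -26*-34 = 0
  c_3 = 6*152 + -13*-16 + 11*-26 + -24*18 + 10*35 + 22*-34 = 4
  c_4 = 4*152 + -8*-16 + 7*-26 + -16*18 + 8*35 + 16*-34 = 2
  c_5 = -1*152 + 0*-16 + -2*-26 + 2*18 + -2*35 + -4*-34 = 2
  c_6 = 15*152 + -26*-16 + 28*-26 + -54*18 + 25*35 + 55*-34 = 1
p = 5; digits c_i = Σ_j d_{ij}·5^j, 0 ≤ d_{ij} < 5:
  c_1 = 0
  c_2 = 0
  c_3 = 4 = 4·5^0
  c_4 = 2 = 2·5^0
  c_5 = 2 = 2·5^0
  c_6 = 1 = 1·5^0
Factor λ_0 = (0, 0, 4, 2, 2, 1)

((0, 0, 4, 2, 2, 1),)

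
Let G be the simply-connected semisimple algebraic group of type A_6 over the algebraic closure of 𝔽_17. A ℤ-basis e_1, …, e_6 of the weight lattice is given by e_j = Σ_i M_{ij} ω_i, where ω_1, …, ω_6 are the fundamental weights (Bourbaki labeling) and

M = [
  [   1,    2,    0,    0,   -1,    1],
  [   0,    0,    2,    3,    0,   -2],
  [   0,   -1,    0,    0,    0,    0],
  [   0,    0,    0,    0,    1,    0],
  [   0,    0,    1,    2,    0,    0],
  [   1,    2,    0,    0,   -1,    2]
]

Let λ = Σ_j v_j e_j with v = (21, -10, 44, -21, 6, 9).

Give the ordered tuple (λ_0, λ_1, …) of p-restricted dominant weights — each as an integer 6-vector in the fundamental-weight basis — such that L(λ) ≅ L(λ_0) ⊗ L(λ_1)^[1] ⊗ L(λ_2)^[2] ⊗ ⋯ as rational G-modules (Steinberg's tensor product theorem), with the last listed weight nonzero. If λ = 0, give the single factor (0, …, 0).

((4, 7, 10, 6, 2, 13),)

Compute c_i = Σ_j M_{ij} v_j with v = (21, -10, 44, -21, 6, 9):
  c_1 = (1)·(21) + (2)·(-10) + (0)·(44) + (0)·(-21) + (-1)·(6) + (1)·(9) = 4
  c_2 = (0)·(21) + (0)·(-10) + (2)·(44) + (3)·(-21) + (0)·(6) + (-2)·(9) = 7
  c_3 = (0)·(21) + (-1)·(-10) + (0)·(44) + (0)·(-21) + (0)·(6) + (0)·(9) = 10
  c_4 = (0)·(21) + (0)·(-10) + (0)·(44) + (0)·(-21) + (1)·(6) + (0)·(9) = 6
  c_5 = (0)·(21) + (0)·(-10) + (1)·(44) + (2)·(-21) + (0)·(6) + (0)·(9) = 2
  c_6 = (1)·(21) + (2)·(-10) + (0)·(44) + (0)·(-21) + (-1)·(6) + (2)·(9) = 13
Expand coordinatewise in base 17:
  c_1 = 4 = 4·17^0
  c_2 = 7 = 7·17^0
  c_3 = 10 = 10·17^0
  c_4 = 6 = 6·17^0
  c_5 = 2 = 2·17^0
  c_6 = 13 = 13·17^0
λ_0 = (4, 7, 10, 6, 2, 13)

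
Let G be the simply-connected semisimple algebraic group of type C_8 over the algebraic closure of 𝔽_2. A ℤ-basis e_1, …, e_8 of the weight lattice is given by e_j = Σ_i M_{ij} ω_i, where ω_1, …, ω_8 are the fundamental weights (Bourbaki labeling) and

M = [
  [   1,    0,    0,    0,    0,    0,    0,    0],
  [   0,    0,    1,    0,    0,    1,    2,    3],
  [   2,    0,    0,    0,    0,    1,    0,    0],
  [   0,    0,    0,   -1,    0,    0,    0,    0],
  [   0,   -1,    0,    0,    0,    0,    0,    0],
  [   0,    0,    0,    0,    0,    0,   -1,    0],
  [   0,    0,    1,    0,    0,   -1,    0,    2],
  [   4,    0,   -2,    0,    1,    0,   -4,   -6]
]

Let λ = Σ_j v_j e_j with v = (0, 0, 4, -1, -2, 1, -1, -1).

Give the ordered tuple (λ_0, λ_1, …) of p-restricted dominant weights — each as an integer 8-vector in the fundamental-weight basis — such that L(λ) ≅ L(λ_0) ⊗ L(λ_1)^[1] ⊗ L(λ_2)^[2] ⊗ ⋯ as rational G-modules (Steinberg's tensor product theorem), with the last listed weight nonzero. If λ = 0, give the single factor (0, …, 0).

Change of basis e → ω: c = M·v where v = (0, 0, 4, -1, -2, 1, -1, -1):
  c_1 = 1*0 + 0*0 + 0*4 + 0*-1 + 0*-2 + 0*1 + 0*-1 + 0*-1 = 0
  c_2 = 0*0 + 0*0 + 1*4 + 0*-1 + 0*-2 + 1*1 + 2*-1 + 3*-1 = 0
  c_3 = 2*0 + 0*0 + 0*4 + 0*-1 + 0*-2 + 1*1 + 0*-1 + 0*-1 = 1
  c_4 = 0*0 + 0*0 + 0*4 + -1*-1 + 0*-2 + 0*1 + 0*-1 + 0*-1 = 1
  c_5 = 0*0 + -1*0 + 0*4 + 0*-1 + 0*-2 + 0*1 + 0*-1 + 0*-1 = 0
  c_6 = 0*0 + 0*0 + 0*4 + 0*-1 + 0*-2 + 0*1 + -1*-1 + 0*-1 = 1
  c_7 = 0*0 + 0*0 + 1*4 + 0*-1 + 0*-2 + -1*1 + 0*-1 + 2*-1 = 1
  c_8 = 4*0 + 0*0 + -2*4 + 0*-1 + 1*-2 + 0*1 + -4*-1 + -6*-1 = 0
Base-2 expansion of each c_i:
  c_1 = 0
  c_2 = 0
  c_3 = 1 = 1·2^0
  c_4 = 1 = 1·2^0
  c_5 = 0
  c_6 = 1 = 1·2^0
  c_7 = 1 = 1·2^0
  c_8 = 0
λ_0 = (0, 0, 1, 1, 0, 1, 1, 0)

((0, 0, 1, 1, 0, 1, 1, 0),)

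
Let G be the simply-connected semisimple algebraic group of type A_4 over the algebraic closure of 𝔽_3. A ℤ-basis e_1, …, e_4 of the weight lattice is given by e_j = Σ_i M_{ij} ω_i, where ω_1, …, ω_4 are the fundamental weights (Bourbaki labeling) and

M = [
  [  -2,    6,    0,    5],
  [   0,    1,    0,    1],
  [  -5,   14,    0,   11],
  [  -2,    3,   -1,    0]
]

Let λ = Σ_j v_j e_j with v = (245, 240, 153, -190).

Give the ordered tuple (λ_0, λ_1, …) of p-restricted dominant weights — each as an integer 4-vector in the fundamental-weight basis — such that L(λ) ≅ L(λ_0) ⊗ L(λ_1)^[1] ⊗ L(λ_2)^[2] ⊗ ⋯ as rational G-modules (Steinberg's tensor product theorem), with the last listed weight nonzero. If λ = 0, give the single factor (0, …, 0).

((0, 2, 0, 2), (0, 1, 0, 1), (0, 2, 2, 2), (0, 1, 1, 2))

Converting to the ω-basis (c_i = row i of M dotted with v = (245, 240, 153, -190)):
  c_1 = (-2)·(245) + 6·240 + 0·153 + (5)·(-190) = 0
  c_2 = 0·245 + 1·240 + 0·153 + (1)·(-190) = 50
  c_3 = (-5)·(245) + 14·240 + 0·153 + (11)·(-190) = 45
  c_4 = (-2)·(245) + 3·240 + (-1)·(153) + (0)·(-190) = 77
Expand coordinatewise in base 3:
  c_1 = 0
  c_2 = 50 = 2·3^0 + 1·3^1 + 2·3^2 + 1·3^3
  c_3 = 45 = 0·3^0 + 0·3^1 + 2·3^2 + 1·3^3
  c_4 = 77 = 2·3^0 + 1·3^1 + 2·3^2 + 2·3^3
Factor λ_0 = (0, 2, 0, 2)
Factor λ_1 = (0, 1, 0, 1)
Factor λ_2 = (0, 2, 2, 2)
Factor λ_3 = (0, 1, 1, 2)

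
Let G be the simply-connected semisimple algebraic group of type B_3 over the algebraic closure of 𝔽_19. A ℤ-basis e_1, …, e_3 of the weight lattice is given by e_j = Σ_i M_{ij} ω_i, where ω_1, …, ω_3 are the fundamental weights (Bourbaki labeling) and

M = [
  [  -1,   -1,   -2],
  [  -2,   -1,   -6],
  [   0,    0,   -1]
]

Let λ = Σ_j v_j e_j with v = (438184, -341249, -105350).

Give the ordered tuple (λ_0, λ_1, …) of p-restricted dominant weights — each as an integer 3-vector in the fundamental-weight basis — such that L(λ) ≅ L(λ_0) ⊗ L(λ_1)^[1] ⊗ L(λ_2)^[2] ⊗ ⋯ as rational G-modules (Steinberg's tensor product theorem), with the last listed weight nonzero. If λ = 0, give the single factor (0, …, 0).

In the fundamental-weight basis, λ has coordinates c = M·v (v = (438184, -341249, -105350)):
  c_1 = (-1)·(438184) + (-1)·(-341249) + (-2)·(-105350) = 113765
  c_2 = (-2)·(438184) + (-1)·(-341249) + (-6)·(-105350) = 96981
  c_3 = (0)·(438184) + (0)·(-341249) + (-1)·(-105350) = 105350
Expand coordinatewise in base 19:
  c_1 = 113765 = 12·19^0 + 2·19^1 + 11·19^2 + 16·19^3
  c_2 = 96981 = 5·19^0 + 12·19^1 + 2·19^2 + 14·19^3
  c_3 = 105350 = 14·19^0 + 15·19^1 + 6·19^2 + 15·19^3
p-restricted factor λ_0 = (12, 5, 14)
p-restricted factor λ_1 = (2, 12, 15)
p-restricted factor λ_2 = (11, 2, 6)
p-restricted factor λ_3 = (16, 14, 15)

((12, 5, 14), (2, 12, 15), (11, 2, 6), (16, 14, 15))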